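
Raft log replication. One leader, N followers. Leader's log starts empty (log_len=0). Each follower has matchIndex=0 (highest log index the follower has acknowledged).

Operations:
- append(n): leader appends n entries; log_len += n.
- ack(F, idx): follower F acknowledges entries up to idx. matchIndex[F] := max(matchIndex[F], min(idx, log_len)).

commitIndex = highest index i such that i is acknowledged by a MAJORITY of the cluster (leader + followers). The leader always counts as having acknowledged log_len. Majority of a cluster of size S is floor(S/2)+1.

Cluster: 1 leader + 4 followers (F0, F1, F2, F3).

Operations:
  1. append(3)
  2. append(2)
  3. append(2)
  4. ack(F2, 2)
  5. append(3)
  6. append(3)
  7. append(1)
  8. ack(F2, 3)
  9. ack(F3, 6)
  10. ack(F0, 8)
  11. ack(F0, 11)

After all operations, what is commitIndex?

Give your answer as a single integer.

Answer: 6

Derivation:
Op 1: append 3 -> log_len=3
Op 2: append 2 -> log_len=5
Op 3: append 2 -> log_len=7
Op 4: F2 acks idx 2 -> match: F0=0 F1=0 F2=2 F3=0; commitIndex=0
Op 5: append 3 -> log_len=10
Op 6: append 3 -> log_len=13
Op 7: append 1 -> log_len=14
Op 8: F2 acks idx 3 -> match: F0=0 F1=0 F2=3 F3=0; commitIndex=0
Op 9: F3 acks idx 6 -> match: F0=0 F1=0 F2=3 F3=6; commitIndex=3
Op 10: F0 acks idx 8 -> match: F0=8 F1=0 F2=3 F3=6; commitIndex=6
Op 11: F0 acks idx 11 -> match: F0=11 F1=0 F2=3 F3=6; commitIndex=6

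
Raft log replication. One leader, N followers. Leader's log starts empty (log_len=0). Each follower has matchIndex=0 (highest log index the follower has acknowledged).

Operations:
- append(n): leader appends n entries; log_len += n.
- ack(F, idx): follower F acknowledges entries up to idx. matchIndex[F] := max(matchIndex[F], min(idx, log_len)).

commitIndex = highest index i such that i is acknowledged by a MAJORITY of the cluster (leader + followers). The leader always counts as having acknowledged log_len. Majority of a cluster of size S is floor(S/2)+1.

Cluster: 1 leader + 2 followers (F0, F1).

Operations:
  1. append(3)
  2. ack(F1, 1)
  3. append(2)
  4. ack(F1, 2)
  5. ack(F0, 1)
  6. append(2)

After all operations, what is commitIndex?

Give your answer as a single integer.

Answer: 2

Derivation:
Op 1: append 3 -> log_len=3
Op 2: F1 acks idx 1 -> match: F0=0 F1=1; commitIndex=1
Op 3: append 2 -> log_len=5
Op 4: F1 acks idx 2 -> match: F0=0 F1=2; commitIndex=2
Op 5: F0 acks idx 1 -> match: F0=1 F1=2; commitIndex=2
Op 6: append 2 -> log_len=7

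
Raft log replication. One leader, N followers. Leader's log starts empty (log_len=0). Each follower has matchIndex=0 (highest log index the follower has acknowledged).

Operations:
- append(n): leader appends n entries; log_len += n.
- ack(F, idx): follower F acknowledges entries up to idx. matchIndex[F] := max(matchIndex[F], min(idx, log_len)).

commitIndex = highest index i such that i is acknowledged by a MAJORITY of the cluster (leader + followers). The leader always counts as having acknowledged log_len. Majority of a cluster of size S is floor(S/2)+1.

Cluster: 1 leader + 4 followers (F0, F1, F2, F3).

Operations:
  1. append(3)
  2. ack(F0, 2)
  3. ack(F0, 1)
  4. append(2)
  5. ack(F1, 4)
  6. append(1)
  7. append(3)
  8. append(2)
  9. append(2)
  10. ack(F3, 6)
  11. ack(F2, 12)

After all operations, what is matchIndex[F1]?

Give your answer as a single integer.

Op 1: append 3 -> log_len=3
Op 2: F0 acks idx 2 -> match: F0=2 F1=0 F2=0 F3=0; commitIndex=0
Op 3: F0 acks idx 1 -> match: F0=2 F1=0 F2=0 F3=0; commitIndex=0
Op 4: append 2 -> log_len=5
Op 5: F1 acks idx 4 -> match: F0=2 F1=4 F2=0 F3=0; commitIndex=2
Op 6: append 1 -> log_len=6
Op 7: append 3 -> log_len=9
Op 8: append 2 -> log_len=11
Op 9: append 2 -> log_len=13
Op 10: F3 acks idx 6 -> match: F0=2 F1=4 F2=0 F3=6; commitIndex=4
Op 11: F2 acks idx 12 -> match: F0=2 F1=4 F2=12 F3=6; commitIndex=6

Answer: 4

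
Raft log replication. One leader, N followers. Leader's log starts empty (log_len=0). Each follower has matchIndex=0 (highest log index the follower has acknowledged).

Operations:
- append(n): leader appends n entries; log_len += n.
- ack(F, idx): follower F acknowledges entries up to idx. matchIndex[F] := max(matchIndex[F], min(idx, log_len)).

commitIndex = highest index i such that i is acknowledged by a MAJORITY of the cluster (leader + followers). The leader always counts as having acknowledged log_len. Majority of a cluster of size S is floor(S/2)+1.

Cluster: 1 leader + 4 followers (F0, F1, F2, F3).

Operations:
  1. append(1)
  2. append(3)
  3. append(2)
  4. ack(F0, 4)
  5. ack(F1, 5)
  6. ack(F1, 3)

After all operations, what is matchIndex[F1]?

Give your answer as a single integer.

Op 1: append 1 -> log_len=1
Op 2: append 3 -> log_len=4
Op 3: append 2 -> log_len=6
Op 4: F0 acks idx 4 -> match: F0=4 F1=0 F2=0 F3=0; commitIndex=0
Op 5: F1 acks idx 5 -> match: F0=4 F1=5 F2=0 F3=0; commitIndex=4
Op 6: F1 acks idx 3 -> match: F0=4 F1=5 F2=0 F3=0; commitIndex=4

Answer: 5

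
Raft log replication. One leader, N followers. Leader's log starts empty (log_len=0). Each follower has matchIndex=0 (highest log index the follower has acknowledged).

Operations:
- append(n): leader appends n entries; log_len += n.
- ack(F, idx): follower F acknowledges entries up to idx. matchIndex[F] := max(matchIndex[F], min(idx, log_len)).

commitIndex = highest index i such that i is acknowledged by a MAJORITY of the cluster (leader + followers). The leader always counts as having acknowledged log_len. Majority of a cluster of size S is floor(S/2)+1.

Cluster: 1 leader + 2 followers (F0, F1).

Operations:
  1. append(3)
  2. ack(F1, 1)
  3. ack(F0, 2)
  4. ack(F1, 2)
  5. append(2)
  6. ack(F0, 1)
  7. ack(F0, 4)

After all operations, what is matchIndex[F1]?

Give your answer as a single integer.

Answer: 2

Derivation:
Op 1: append 3 -> log_len=3
Op 2: F1 acks idx 1 -> match: F0=0 F1=1; commitIndex=1
Op 3: F0 acks idx 2 -> match: F0=2 F1=1; commitIndex=2
Op 4: F1 acks idx 2 -> match: F0=2 F1=2; commitIndex=2
Op 5: append 2 -> log_len=5
Op 6: F0 acks idx 1 -> match: F0=2 F1=2; commitIndex=2
Op 7: F0 acks idx 4 -> match: F0=4 F1=2; commitIndex=4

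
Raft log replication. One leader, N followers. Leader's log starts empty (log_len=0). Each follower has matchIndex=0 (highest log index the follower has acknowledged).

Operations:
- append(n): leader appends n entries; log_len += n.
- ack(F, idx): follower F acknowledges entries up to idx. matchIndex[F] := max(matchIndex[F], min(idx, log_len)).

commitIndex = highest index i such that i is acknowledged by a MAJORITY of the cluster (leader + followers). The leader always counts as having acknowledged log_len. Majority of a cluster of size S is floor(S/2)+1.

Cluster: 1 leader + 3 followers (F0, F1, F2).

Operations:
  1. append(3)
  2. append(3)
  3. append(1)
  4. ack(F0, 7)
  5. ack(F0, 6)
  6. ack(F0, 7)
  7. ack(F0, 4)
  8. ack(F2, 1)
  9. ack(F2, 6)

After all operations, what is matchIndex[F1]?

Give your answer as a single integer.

Op 1: append 3 -> log_len=3
Op 2: append 3 -> log_len=6
Op 3: append 1 -> log_len=7
Op 4: F0 acks idx 7 -> match: F0=7 F1=0 F2=0; commitIndex=0
Op 5: F0 acks idx 6 -> match: F0=7 F1=0 F2=0; commitIndex=0
Op 6: F0 acks idx 7 -> match: F0=7 F1=0 F2=0; commitIndex=0
Op 7: F0 acks idx 4 -> match: F0=7 F1=0 F2=0; commitIndex=0
Op 8: F2 acks idx 1 -> match: F0=7 F1=0 F2=1; commitIndex=1
Op 9: F2 acks idx 6 -> match: F0=7 F1=0 F2=6; commitIndex=6

Answer: 0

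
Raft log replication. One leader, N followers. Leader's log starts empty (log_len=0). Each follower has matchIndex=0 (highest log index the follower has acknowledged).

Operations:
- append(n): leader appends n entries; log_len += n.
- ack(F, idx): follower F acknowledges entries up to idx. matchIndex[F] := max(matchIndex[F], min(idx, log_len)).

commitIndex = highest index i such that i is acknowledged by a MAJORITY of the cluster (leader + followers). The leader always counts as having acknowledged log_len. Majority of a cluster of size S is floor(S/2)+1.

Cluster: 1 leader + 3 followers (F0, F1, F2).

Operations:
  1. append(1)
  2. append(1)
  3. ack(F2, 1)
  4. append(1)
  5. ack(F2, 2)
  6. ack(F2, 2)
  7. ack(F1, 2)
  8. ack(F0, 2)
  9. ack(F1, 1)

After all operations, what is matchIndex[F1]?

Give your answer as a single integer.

Answer: 2

Derivation:
Op 1: append 1 -> log_len=1
Op 2: append 1 -> log_len=2
Op 3: F2 acks idx 1 -> match: F0=0 F1=0 F2=1; commitIndex=0
Op 4: append 1 -> log_len=3
Op 5: F2 acks idx 2 -> match: F0=0 F1=0 F2=2; commitIndex=0
Op 6: F2 acks idx 2 -> match: F0=0 F1=0 F2=2; commitIndex=0
Op 7: F1 acks idx 2 -> match: F0=0 F1=2 F2=2; commitIndex=2
Op 8: F0 acks idx 2 -> match: F0=2 F1=2 F2=2; commitIndex=2
Op 9: F1 acks idx 1 -> match: F0=2 F1=2 F2=2; commitIndex=2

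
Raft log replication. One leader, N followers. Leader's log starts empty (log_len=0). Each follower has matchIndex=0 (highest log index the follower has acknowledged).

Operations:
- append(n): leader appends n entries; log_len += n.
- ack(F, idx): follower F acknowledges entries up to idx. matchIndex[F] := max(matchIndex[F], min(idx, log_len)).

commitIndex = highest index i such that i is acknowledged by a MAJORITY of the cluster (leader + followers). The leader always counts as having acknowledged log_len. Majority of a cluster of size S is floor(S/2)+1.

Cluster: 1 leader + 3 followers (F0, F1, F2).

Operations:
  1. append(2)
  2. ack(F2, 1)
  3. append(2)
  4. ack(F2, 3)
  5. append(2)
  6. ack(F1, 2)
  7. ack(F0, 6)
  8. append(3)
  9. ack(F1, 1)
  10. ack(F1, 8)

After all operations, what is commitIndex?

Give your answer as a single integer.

Answer: 6

Derivation:
Op 1: append 2 -> log_len=2
Op 2: F2 acks idx 1 -> match: F0=0 F1=0 F2=1; commitIndex=0
Op 3: append 2 -> log_len=4
Op 4: F2 acks idx 3 -> match: F0=0 F1=0 F2=3; commitIndex=0
Op 5: append 2 -> log_len=6
Op 6: F1 acks idx 2 -> match: F0=0 F1=2 F2=3; commitIndex=2
Op 7: F0 acks idx 6 -> match: F0=6 F1=2 F2=3; commitIndex=3
Op 8: append 3 -> log_len=9
Op 9: F1 acks idx 1 -> match: F0=6 F1=2 F2=3; commitIndex=3
Op 10: F1 acks idx 8 -> match: F0=6 F1=8 F2=3; commitIndex=6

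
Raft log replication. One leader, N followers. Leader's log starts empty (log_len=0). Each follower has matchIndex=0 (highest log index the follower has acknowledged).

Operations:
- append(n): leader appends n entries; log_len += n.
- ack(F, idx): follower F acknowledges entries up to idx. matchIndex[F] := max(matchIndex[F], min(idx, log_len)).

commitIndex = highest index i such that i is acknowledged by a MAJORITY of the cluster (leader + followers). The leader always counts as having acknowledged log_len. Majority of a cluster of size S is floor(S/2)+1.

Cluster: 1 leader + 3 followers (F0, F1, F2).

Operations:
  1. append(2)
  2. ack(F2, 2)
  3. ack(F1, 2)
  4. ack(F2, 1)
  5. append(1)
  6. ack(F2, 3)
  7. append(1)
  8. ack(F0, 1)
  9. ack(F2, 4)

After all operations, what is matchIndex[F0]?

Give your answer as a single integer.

Answer: 1

Derivation:
Op 1: append 2 -> log_len=2
Op 2: F2 acks idx 2 -> match: F0=0 F1=0 F2=2; commitIndex=0
Op 3: F1 acks idx 2 -> match: F0=0 F1=2 F2=2; commitIndex=2
Op 4: F2 acks idx 1 -> match: F0=0 F1=2 F2=2; commitIndex=2
Op 5: append 1 -> log_len=3
Op 6: F2 acks idx 3 -> match: F0=0 F1=2 F2=3; commitIndex=2
Op 7: append 1 -> log_len=4
Op 8: F0 acks idx 1 -> match: F0=1 F1=2 F2=3; commitIndex=2
Op 9: F2 acks idx 4 -> match: F0=1 F1=2 F2=4; commitIndex=2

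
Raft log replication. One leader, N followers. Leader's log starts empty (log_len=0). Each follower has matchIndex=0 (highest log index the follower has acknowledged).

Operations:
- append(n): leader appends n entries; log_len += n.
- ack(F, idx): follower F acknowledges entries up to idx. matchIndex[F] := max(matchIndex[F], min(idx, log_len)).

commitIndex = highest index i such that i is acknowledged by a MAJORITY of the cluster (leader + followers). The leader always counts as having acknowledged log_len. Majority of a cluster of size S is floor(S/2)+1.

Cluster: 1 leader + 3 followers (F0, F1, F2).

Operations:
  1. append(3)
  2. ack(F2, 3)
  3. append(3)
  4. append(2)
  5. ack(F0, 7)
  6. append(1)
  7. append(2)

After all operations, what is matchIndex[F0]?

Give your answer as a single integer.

Op 1: append 3 -> log_len=3
Op 2: F2 acks idx 3 -> match: F0=0 F1=0 F2=3; commitIndex=0
Op 3: append 3 -> log_len=6
Op 4: append 2 -> log_len=8
Op 5: F0 acks idx 7 -> match: F0=7 F1=0 F2=3; commitIndex=3
Op 6: append 1 -> log_len=9
Op 7: append 2 -> log_len=11

Answer: 7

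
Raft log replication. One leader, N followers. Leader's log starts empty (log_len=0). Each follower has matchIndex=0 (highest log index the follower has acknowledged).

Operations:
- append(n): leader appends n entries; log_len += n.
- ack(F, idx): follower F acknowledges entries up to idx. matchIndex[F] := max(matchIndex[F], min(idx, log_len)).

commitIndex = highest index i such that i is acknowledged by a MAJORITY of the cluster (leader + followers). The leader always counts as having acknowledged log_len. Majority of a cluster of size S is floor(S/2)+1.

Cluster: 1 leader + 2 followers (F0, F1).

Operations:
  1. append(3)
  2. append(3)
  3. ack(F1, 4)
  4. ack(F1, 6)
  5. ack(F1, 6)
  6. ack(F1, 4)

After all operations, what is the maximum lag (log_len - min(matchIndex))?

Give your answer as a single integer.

Op 1: append 3 -> log_len=3
Op 2: append 3 -> log_len=6
Op 3: F1 acks idx 4 -> match: F0=0 F1=4; commitIndex=4
Op 4: F1 acks idx 6 -> match: F0=0 F1=6; commitIndex=6
Op 5: F1 acks idx 6 -> match: F0=0 F1=6; commitIndex=6
Op 6: F1 acks idx 4 -> match: F0=0 F1=6; commitIndex=6

Answer: 6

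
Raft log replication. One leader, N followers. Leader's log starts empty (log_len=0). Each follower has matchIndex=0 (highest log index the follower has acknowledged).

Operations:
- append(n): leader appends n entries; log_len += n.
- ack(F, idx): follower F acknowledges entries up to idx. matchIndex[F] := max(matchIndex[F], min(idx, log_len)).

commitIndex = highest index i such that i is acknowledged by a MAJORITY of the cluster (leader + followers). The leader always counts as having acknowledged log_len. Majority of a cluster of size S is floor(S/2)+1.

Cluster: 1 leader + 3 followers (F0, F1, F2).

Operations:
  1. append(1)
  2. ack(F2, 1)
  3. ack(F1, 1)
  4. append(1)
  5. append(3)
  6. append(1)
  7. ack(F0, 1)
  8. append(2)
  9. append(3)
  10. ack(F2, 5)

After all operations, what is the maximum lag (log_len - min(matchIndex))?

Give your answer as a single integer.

Answer: 10

Derivation:
Op 1: append 1 -> log_len=1
Op 2: F2 acks idx 1 -> match: F0=0 F1=0 F2=1; commitIndex=0
Op 3: F1 acks idx 1 -> match: F0=0 F1=1 F2=1; commitIndex=1
Op 4: append 1 -> log_len=2
Op 5: append 3 -> log_len=5
Op 6: append 1 -> log_len=6
Op 7: F0 acks idx 1 -> match: F0=1 F1=1 F2=1; commitIndex=1
Op 8: append 2 -> log_len=8
Op 9: append 3 -> log_len=11
Op 10: F2 acks idx 5 -> match: F0=1 F1=1 F2=5; commitIndex=1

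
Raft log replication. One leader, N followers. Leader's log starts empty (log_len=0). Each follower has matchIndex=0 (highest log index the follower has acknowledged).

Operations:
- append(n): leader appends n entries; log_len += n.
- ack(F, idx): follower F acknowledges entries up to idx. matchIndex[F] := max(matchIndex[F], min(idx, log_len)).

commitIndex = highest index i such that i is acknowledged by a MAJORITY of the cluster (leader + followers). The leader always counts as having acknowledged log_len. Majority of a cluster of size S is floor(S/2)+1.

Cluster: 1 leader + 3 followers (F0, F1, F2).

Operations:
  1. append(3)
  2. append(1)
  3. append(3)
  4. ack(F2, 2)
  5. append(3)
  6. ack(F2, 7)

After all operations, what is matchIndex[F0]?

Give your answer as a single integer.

Op 1: append 3 -> log_len=3
Op 2: append 1 -> log_len=4
Op 3: append 3 -> log_len=7
Op 4: F2 acks idx 2 -> match: F0=0 F1=0 F2=2; commitIndex=0
Op 5: append 3 -> log_len=10
Op 6: F2 acks idx 7 -> match: F0=0 F1=0 F2=7; commitIndex=0

Answer: 0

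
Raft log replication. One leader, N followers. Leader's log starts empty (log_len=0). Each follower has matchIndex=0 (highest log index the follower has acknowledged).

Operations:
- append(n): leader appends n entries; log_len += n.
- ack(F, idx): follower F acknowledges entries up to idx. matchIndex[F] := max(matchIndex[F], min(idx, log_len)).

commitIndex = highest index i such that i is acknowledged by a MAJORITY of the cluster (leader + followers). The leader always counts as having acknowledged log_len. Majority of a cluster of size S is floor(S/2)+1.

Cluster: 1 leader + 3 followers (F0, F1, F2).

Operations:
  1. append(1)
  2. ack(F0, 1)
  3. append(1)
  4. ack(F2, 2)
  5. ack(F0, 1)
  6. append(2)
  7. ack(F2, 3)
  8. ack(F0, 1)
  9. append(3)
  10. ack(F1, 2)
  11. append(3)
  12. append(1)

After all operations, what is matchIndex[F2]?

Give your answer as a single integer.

Op 1: append 1 -> log_len=1
Op 2: F0 acks idx 1 -> match: F0=1 F1=0 F2=0; commitIndex=0
Op 3: append 1 -> log_len=2
Op 4: F2 acks idx 2 -> match: F0=1 F1=0 F2=2; commitIndex=1
Op 5: F0 acks idx 1 -> match: F0=1 F1=0 F2=2; commitIndex=1
Op 6: append 2 -> log_len=4
Op 7: F2 acks idx 3 -> match: F0=1 F1=0 F2=3; commitIndex=1
Op 8: F0 acks idx 1 -> match: F0=1 F1=0 F2=3; commitIndex=1
Op 9: append 3 -> log_len=7
Op 10: F1 acks idx 2 -> match: F0=1 F1=2 F2=3; commitIndex=2
Op 11: append 3 -> log_len=10
Op 12: append 1 -> log_len=11

Answer: 3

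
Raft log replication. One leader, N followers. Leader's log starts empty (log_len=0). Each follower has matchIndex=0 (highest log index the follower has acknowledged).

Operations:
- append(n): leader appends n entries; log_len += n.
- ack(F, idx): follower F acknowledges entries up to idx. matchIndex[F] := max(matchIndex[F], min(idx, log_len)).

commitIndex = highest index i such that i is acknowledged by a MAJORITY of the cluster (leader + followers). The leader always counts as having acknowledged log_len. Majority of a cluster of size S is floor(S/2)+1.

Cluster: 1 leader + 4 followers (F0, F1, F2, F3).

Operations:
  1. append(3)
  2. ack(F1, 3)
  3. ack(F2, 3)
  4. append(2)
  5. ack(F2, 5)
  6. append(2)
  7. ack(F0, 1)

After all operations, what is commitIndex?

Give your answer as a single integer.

Answer: 3

Derivation:
Op 1: append 3 -> log_len=3
Op 2: F1 acks idx 3 -> match: F0=0 F1=3 F2=0 F3=0; commitIndex=0
Op 3: F2 acks idx 3 -> match: F0=0 F1=3 F2=3 F3=0; commitIndex=3
Op 4: append 2 -> log_len=5
Op 5: F2 acks idx 5 -> match: F0=0 F1=3 F2=5 F3=0; commitIndex=3
Op 6: append 2 -> log_len=7
Op 7: F0 acks idx 1 -> match: F0=1 F1=3 F2=5 F3=0; commitIndex=3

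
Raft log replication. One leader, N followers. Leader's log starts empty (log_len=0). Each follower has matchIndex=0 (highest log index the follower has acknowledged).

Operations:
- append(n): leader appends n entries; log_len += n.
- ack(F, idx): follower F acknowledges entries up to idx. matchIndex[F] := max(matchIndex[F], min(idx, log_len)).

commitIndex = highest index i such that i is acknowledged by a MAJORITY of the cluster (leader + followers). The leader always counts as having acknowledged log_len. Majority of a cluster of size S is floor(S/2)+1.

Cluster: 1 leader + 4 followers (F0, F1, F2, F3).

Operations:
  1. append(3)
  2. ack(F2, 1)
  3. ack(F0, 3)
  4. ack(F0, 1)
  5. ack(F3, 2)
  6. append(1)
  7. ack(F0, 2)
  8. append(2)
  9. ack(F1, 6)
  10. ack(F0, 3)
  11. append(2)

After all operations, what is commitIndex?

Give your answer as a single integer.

Answer: 3

Derivation:
Op 1: append 3 -> log_len=3
Op 2: F2 acks idx 1 -> match: F0=0 F1=0 F2=1 F3=0; commitIndex=0
Op 3: F0 acks idx 3 -> match: F0=3 F1=0 F2=1 F3=0; commitIndex=1
Op 4: F0 acks idx 1 -> match: F0=3 F1=0 F2=1 F3=0; commitIndex=1
Op 5: F3 acks idx 2 -> match: F0=3 F1=0 F2=1 F3=2; commitIndex=2
Op 6: append 1 -> log_len=4
Op 7: F0 acks idx 2 -> match: F0=3 F1=0 F2=1 F3=2; commitIndex=2
Op 8: append 2 -> log_len=6
Op 9: F1 acks idx 6 -> match: F0=3 F1=6 F2=1 F3=2; commitIndex=3
Op 10: F0 acks idx 3 -> match: F0=3 F1=6 F2=1 F3=2; commitIndex=3
Op 11: append 2 -> log_len=8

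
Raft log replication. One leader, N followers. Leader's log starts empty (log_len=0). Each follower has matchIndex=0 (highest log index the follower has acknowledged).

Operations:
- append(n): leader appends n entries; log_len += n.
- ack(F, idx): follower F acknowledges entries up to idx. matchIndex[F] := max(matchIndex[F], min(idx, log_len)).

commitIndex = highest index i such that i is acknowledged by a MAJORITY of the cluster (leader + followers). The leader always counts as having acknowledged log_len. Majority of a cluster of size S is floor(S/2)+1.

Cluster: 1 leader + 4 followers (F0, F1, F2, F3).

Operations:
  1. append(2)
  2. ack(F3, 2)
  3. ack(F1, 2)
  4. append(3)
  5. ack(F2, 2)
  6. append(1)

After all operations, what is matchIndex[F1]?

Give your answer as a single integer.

Op 1: append 2 -> log_len=2
Op 2: F3 acks idx 2 -> match: F0=0 F1=0 F2=0 F3=2; commitIndex=0
Op 3: F1 acks idx 2 -> match: F0=0 F1=2 F2=0 F3=2; commitIndex=2
Op 4: append 3 -> log_len=5
Op 5: F2 acks idx 2 -> match: F0=0 F1=2 F2=2 F3=2; commitIndex=2
Op 6: append 1 -> log_len=6

Answer: 2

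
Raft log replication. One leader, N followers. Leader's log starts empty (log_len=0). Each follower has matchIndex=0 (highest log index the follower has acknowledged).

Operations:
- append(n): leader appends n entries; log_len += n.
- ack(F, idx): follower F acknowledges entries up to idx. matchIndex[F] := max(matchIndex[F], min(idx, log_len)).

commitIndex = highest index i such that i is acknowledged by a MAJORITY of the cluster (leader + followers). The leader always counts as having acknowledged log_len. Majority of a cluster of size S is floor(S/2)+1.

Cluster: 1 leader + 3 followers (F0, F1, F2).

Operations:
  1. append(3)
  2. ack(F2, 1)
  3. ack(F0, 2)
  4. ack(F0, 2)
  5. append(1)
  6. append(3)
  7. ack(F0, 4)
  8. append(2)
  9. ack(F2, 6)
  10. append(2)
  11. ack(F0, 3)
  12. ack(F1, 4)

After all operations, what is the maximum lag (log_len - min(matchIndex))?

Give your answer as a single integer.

Op 1: append 3 -> log_len=3
Op 2: F2 acks idx 1 -> match: F0=0 F1=0 F2=1; commitIndex=0
Op 3: F0 acks idx 2 -> match: F0=2 F1=0 F2=1; commitIndex=1
Op 4: F0 acks idx 2 -> match: F0=2 F1=0 F2=1; commitIndex=1
Op 5: append 1 -> log_len=4
Op 6: append 3 -> log_len=7
Op 7: F0 acks idx 4 -> match: F0=4 F1=0 F2=1; commitIndex=1
Op 8: append 2 -> log_len=9
Op 9: F2 acks idx 6 -> match: F0=4 F1=0 F2=6; commitIndex=4
Op 10: append 2 -> log_len=11
Op 11: F0 acks idx 3 -> match: F0=4 F1=0 F2=6; commitIndex=4
Op 12: F1 acks idx 4 -> match: F0=4 F1=4 F2=6; commitIndex=4

Answer: 7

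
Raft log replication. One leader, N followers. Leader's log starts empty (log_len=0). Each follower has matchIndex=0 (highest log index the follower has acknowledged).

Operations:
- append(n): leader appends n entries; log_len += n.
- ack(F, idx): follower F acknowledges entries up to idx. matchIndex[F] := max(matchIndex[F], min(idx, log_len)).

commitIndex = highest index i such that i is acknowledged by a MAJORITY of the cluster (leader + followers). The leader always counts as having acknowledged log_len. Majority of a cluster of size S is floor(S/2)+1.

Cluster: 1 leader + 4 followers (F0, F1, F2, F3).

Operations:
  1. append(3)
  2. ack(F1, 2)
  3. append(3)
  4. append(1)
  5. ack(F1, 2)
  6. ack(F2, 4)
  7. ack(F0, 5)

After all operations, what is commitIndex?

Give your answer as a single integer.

Op 1: append 3 -> log_len=3
Op 2: F1 acks idx 2 -> match: F0=0 F1=2 F2=0 F3=0; commitIndex=0
Op 3: append 3 -> log_len=6
Op 4: append 1 -> log_len=7
Op 5: F1 acks idx 2 -> match: F0=0 F1=2 F2=0 F3=0; commitIndex=0
Op 6: F2 acks idx 4 -> match: F0=0 F1=2 F2=4 F3=0; commitIndex=2
Op 7: F0 acks idx 5 -> match: F0=5 F1=2 F2=4 F3=0; commitIndex=4

Answer: 4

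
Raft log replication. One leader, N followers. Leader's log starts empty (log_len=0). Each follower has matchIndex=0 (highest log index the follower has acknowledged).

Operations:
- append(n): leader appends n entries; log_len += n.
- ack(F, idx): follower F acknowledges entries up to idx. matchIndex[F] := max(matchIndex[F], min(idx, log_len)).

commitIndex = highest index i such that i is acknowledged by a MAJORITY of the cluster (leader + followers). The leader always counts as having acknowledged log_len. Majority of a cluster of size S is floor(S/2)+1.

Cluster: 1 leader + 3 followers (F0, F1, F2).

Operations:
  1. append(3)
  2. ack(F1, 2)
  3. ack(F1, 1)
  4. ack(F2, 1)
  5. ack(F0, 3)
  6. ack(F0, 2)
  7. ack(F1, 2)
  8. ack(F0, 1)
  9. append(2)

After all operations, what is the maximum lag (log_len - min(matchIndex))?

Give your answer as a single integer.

Op 1: append 3 -> log_len=3
Op 2: F1 acks idx 2 -> match: F0=0 F1=2 F2=0; commitIndex=0
Op 3: F1 acks idx 1 -> match: F0=0 F1=2 F2=0; commitIndex=0
Op 4: F2 acks idx 1 -> match: F0=0 F1=2 F2=1; commitIndex=1
Op 5: F0 acks idx 3 -> match: F0=3 F1=2 F2=1; commitIndex=2
Op 6: F0 acks idx 2 -> match: F0=3 F1=2 F2=1; commitIndex=2
Op 7: F1 acks idx 2 -> match: F0=3 F1=2 F2=1; commitIndex=2
Op 8: F0 acks idx 1 -> match: F0=3 F1=2 F2=1; commitIndex=2
Op 9: append 2 -> log_len=5

Answer: 4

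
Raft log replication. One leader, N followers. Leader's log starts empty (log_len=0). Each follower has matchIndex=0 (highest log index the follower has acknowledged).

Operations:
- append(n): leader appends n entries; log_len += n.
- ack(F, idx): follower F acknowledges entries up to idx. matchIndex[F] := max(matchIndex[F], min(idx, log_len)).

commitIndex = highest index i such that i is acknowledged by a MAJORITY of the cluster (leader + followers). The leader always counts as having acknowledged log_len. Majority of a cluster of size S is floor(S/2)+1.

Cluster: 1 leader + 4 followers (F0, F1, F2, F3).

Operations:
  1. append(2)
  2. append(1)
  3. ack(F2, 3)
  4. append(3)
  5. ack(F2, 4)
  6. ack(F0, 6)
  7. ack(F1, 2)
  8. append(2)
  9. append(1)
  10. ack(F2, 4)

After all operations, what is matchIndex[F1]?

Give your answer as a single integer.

Op 1: append 2 -> log_len=2
Op 2: append 1 -> log_len=3
Op 3: F2 acks idx 3 -> match: F0=0 F1=0 F2=3 F3=0; commitIndex=0
Op 4: append 3 -> log_len=6
Op 5: F2 acks idx 4 -> match: F0=0 F1=0 F2=4 F3=0; commitIndex=0
Op 6: F0 acks idx 6 -> match: F0=6 F1=0 F2=4 F3=0; commitIndex=4
Op 7: F1 acks idx 2 -> match: F0=6 F1=2 F2=4 F3=0; commitIndex=4
Op 8: append 2 -> log_len=8
Op 9: append 1 -> log_len=9
Op 10: F2 acks idx 4 -> match: F0=6 F1=2 F2=4 F3=0; commitIndex=4

Answer: 2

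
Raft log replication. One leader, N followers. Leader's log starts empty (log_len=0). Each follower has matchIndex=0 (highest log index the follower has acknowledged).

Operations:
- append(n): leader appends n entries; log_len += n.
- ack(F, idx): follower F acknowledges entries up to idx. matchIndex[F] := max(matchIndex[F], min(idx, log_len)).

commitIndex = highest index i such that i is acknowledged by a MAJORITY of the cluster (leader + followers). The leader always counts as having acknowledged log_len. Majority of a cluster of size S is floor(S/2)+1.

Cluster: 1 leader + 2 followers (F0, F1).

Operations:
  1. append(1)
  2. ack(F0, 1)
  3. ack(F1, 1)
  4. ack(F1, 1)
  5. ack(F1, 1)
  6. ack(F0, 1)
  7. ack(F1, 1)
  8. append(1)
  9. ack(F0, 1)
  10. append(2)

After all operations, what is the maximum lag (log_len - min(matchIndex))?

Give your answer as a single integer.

Op 1: append 1 -> log_len=1
Op 2: F0 acks idx 1 -> match: F0=1 F1=0; commitIndex=1
Op 3: F1 acks idx 1 -> match: F0=1 F1=1; commitIndex=1
Op 4: F1 acks idx 1 -> match: F0=1 F1=1; commitIndex=1
Op 5: F1 acks idx 1 -> match: F0=1 F1=1; commitIndex=1
Op 6: F0 acks idx 1 -> match: F0=1 F1=1; commitIndex=1
Op 7: F1 acks idx 1 -> match: F0=1 F1=1; commitIndex=1
Op 8: append 1 -> log_len=2
Op 9: F0 acks idx 1 -> match: F0=1 F1=1; commitIndex=1
Op 10: append 2 -> log_len=4

Answer: 3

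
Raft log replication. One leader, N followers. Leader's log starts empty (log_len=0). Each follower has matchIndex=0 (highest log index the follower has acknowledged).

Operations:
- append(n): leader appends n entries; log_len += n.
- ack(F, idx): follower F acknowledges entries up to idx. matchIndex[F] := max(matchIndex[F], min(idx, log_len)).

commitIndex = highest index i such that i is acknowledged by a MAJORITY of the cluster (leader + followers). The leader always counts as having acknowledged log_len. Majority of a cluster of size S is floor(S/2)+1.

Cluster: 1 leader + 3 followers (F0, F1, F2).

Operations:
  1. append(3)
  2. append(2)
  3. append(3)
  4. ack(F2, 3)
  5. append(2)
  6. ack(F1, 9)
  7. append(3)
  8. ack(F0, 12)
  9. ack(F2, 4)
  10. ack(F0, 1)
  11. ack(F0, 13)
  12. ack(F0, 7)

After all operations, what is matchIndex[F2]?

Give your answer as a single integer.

Op 1: append 3 -> log_len=3
Op 2: append 2 -> log_len=5
Op 3: append 3 -> log_len=8
Op 4: F2 acks idx 3 -> match: F0=0 F1=0 F2=3; commitIndex=0
Op 5: append 2 -> log_len=10
Op 6: F1 acks idx 9 -> match: F0=0 F1=9 F2=3; commitIndex=3
Op 7: append 3 -> log_len=13
Op 8: F0 acks idx 12 -> match: F0=12 F1=9 F2=3; commitIndex=9
Op 9: F2 acks idx 4 -> match: F0=12 F1=9 F2=4; commitIndex=9
Op 10: F0 acks idx 1 -> match: F0=12 F1=9 F2=4; commitIndex=9
Op 11: F0 acks idx 13 -> match: F0=13 F1=9 F2=4; commitIndex=9
Op 12: F0 acks idx 7 -> match: F0=13 F1=9 F2=4; commitIndex=9

Answer: 4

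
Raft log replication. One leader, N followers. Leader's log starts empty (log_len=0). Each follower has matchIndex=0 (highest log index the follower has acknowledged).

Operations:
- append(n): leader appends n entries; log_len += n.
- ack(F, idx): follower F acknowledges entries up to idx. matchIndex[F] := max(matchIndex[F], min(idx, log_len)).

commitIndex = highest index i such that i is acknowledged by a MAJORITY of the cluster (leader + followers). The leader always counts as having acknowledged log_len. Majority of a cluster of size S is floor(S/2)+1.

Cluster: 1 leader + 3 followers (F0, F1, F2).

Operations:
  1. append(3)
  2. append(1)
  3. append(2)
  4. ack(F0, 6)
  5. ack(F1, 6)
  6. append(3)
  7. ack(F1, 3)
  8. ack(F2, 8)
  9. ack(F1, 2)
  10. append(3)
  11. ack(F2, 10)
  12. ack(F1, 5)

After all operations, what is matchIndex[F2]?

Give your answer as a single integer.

Op 1: append 3 -> log_len=3
Op 2: append 1 -> log_len=4
Op 3: append 2 -> log_len=6
Op 4: F0 acks idx 6 -> match: F0=6 F1=0 F2=0; commitIndex=0
Op 5: F1 acks idx 6 -> match: F0=6 F1=6 F2=0; commitIndex=6
Op 6: append 3 -> log_len=9
Op 7: F1 acks idx 3 -> match: F0=6 F1=6 F2=0; commitIndex=6
Op 8: F2 acks idx 8 -> match: F0=6 F1=6 F2=8; commitIndex=6
Op 9: F1 acks idx 2 -> match: F0=6 F1=6 F2=8; commitIndex=6
Op 10: append 3 -> log_len=12
Op 11: F2 acks idx 10 -> match: F0=6 F1=6 F2=10; commitIndex=6
Op 12: F1 acks idx 5 -> match: F0=6 F1=6 F2=10; commitIndex=6

Answer: 10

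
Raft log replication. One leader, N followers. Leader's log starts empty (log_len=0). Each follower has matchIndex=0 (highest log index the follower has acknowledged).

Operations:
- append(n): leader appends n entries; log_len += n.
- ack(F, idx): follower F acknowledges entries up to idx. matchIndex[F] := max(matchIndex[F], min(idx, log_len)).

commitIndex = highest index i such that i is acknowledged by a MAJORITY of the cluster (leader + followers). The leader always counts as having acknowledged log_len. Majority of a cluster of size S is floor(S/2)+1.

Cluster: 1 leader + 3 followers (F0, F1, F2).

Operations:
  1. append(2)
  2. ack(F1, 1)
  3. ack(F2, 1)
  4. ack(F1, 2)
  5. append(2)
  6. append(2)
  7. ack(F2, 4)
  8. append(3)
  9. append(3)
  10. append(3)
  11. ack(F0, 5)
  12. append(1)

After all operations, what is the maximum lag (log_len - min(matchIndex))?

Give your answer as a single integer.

Answer: 14

Derivation:
Op 1: append 2 -> log_len=2
Op 2: F1 acks idx 1 -> match: F0=0 F1=1 F2=0; commitIndex=0
Op 3: F2 acks idx 1 -> match: F0=0 F1=1 F2=1; commitIndex=1
Op 4: F1 acks idx 2 -> match: F0=0 F1=2 F2=1; commitIndex=1
Op 5: append 2 -> log_len=4
Op 6: append 2 -> log_len=6
Op 7: F2 acks idx 4 -> match: F0=0 F1=2 F2=4; commitIndex=2
Op 8: append 3 -> log_len=9
Op 9: append 3 -> log_len=12
Op 10: append 3 -> log_len=15
Op 11: F0 acks idx 5 -> match: F0=5 F1=2 F2=4; commitIndex=4
Op 12: append 1 -> log_len=16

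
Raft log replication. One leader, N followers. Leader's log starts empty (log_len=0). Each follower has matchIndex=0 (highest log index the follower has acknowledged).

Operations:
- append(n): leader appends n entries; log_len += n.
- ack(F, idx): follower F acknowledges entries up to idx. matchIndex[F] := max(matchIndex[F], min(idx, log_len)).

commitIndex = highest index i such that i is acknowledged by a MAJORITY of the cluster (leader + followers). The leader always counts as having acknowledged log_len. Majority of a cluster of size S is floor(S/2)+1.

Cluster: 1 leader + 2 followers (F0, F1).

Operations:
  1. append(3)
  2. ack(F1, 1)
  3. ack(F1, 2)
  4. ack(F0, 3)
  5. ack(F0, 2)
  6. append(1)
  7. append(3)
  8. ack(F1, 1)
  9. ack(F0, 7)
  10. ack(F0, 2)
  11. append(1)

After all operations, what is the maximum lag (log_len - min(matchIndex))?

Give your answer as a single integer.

Op 1: append 3 -> log_len=3
Op 2: F1 acks idx 1 -> match: F0=0 F1=1; commitIndex=1
Op 3: F1 acks idx 2 -> match: F0=0 F1=2; commitIndex=2
Op 4: F0 acks idx 3 -> match: F0=3 F1=2; commitIndex=3
Op 5: F0 acks idx 2 -> match: F0=3 F1=2; commitIndex=3
Op 6: append 1 -> log_len=4
Op 7: append 3 -> log_len=7
Op 8: F1 acks idx 1 -> match: F0=3 F1=2; commitIndex=3
Op 9: F0 acks idx 7 -> match: F0=7 F1=2; commitIndex=7
Op 10: F0 acks idx 2 -> match: F0=7 F1=2; commitIndex=7
Op 11: append 1 -> log_len=8

Answer: 6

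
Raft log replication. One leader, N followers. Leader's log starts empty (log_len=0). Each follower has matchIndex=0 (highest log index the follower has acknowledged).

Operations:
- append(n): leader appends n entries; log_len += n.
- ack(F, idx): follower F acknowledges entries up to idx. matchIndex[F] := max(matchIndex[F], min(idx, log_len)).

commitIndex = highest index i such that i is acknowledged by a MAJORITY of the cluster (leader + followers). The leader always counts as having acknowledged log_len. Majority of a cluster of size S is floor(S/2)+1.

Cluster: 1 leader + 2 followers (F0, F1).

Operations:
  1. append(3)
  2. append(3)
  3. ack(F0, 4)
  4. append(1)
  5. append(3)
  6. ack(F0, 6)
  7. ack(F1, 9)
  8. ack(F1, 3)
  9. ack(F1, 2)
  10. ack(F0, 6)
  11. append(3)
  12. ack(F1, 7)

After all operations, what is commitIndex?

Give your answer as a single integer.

Answer: 9

Derivation:
Op 1: append 3 -> log_len=3
Op 2: append 3 -> log_len=6
Op 3: F0 acks idx 4 -> match: F0=4 F1=0; commitIndex=4
Op 4: append 1 -> log_len=7
Op 5: append 3 -> log_len=10
Op 6: F0 acks idx 6 -> match: F0=6 F1=0; commitIndex=6
Op 7: F1 acks idx 9 -> match: F0=6 F1=9; commitIndex=9
Op 8: F1 acks idx 3 -> match: F0=6 F1=9; commitIndex=9
Op 9: F1 acks idx 2 -> match: F0=6 F1=9; commitIndex=9
Op 10: F0 acks idx 6 -> match: F0=6 F1=9; commitIndex=9
Op 11: append 3 -> log_len=13
Op 12: F1 acks idx 7 -> match: F0=6 F1=9; commitIndex=9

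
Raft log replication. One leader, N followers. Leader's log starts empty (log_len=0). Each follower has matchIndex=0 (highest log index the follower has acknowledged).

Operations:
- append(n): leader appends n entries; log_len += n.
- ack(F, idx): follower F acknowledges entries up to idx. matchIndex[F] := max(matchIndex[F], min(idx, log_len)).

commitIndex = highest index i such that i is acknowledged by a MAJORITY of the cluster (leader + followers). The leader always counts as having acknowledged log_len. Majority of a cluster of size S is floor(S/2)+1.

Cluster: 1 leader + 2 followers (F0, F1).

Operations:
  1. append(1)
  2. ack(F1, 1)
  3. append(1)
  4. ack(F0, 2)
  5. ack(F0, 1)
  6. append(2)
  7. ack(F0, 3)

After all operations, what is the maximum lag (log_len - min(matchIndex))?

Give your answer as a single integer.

Answer: 3

Derivation:
Op 1: append 1 -> log_len=1
Op 2: F1 acks idx 1 -> match: F0=0 F1=1; commitIndex=1
Op 3: append 1 -> log_len=2
Op 4: F0 acks idx 2 -> match: F0=2 F1=1; commitIndex=2
Op 5: F0 acks idx 1 -> match: F0=2 F1=1; commitIndex=2
Op 6: append 2 -> log_len=4
Op 7: F0 acks idx 3 -> match: F0=3 F1=1; commitIndex=3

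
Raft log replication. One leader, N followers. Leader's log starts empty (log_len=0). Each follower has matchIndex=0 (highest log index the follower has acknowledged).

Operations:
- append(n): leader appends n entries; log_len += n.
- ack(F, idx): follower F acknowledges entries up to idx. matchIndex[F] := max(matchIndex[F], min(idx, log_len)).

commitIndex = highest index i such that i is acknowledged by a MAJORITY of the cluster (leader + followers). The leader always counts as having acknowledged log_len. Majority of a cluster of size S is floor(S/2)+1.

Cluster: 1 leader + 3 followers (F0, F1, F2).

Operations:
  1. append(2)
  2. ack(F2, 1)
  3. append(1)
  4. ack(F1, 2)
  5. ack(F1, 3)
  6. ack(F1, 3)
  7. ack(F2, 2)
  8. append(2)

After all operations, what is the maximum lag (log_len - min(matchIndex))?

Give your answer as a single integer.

Answer: 5

Derivation:
Op 1: append 2 -> log_len=2
Op 2: F2 acks idx 1 -> match: F0=0 F1=0 F2=1; commitIndex=0
Op 3: append 1 -> log_len=3
Op 4: F1 acks idx 2 -> match: F0=0 F1=2 F2=1; commitIndex=1
Op 5: F1 acks idx 3 -> match: F0=0 F1=3 F2=1; commitIndex=1
Op 6: F1 acks idx 3 -> match: F0=0 F1=3 F2=1; commitIndex=1
Op 7: F2 acks idx 2 -> match: F0=0 F1=3 F2=2; commitIndex=2
Op 8: append 2 -> log_len=5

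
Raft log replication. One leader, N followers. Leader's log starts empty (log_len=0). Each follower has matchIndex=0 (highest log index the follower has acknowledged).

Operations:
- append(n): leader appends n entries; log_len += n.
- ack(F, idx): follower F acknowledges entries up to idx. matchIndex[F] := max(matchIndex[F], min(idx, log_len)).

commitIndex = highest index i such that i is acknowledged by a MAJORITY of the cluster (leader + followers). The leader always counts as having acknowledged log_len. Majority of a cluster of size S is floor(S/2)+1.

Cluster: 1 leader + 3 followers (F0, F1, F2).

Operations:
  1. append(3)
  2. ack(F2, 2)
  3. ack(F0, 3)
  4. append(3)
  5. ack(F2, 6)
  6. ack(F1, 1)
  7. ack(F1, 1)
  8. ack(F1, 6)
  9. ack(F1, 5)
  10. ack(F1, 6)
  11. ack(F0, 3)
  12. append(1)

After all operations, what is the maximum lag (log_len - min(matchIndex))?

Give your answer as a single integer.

Answer: 4

Derivation:
Op 1: append 3 -> log_len=3
Op 2: F2 acks idx 2 -> match: F0=0 F1=0 F2=2; commitIndex=0
Op 3: F0 acks idx 3 -> match: F0=3 F1=0 F2=2; commitIndex=2
Op 4: append 3 -> log_len=6
Op 5: F2 acks idx 6 -> match: F0=3 F1=0 F2=6; commitIndex=3
Op 6: F1 acks idx 1 -> match: F0=3 F1=1 F2=6; commitIndex=3
Op 7: F1 acks idx 1 -> match: F0=3 F1=1 F2=6; commitIndex=3
Op 8: F1 acks idx 6 -> match: F0=3 F1=6 F2=6; commitIndex=6
Op 9: F1 acks idx 5 -> match: F0=3 F1=6 F2=6; commitIndex=6
Op 10: F1 acks idx 6 -> match: F0=3 F1=6 F2=6; commitIndex=6
Op 11: F0 acks idx 3 -> match: F0=3 F1=6 F2=6; commitIndex=6
Op 12: append 1 -> log_len=7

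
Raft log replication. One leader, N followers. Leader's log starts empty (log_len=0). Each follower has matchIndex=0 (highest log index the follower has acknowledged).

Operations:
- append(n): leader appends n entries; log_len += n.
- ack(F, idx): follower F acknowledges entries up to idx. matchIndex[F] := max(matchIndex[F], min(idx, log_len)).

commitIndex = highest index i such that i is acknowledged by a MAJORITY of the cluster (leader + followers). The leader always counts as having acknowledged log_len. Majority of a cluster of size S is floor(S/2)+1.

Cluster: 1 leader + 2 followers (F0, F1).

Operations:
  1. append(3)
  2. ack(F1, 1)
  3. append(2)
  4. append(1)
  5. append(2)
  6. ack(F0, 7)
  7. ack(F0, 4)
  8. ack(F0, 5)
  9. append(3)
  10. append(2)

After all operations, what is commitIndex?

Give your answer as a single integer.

Op 1: append 3 -> log_len=3
Op 2: F1 acks idx 1 -> match: F0=0 F1=1; commitIndex=1
Op 3: append 2 -> log_len=5
Op 4: append 1 -> log_len=6
Op 5: append 2 -> log_len=8
Op 6: F0 acks idx 7 -> match: F0=7 F1=1; commitIndex=7
Op 7: F0 acks idx 4 -> match: F0=7 F1=1; commitIndex=7
Op 8: F0 acks idx 5 -> match: F0=7 F1=1; commitIndex=7
Op 9: append 3 -> log_len=11
Op 10: append 2 -> log_len=13

Answer: 7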